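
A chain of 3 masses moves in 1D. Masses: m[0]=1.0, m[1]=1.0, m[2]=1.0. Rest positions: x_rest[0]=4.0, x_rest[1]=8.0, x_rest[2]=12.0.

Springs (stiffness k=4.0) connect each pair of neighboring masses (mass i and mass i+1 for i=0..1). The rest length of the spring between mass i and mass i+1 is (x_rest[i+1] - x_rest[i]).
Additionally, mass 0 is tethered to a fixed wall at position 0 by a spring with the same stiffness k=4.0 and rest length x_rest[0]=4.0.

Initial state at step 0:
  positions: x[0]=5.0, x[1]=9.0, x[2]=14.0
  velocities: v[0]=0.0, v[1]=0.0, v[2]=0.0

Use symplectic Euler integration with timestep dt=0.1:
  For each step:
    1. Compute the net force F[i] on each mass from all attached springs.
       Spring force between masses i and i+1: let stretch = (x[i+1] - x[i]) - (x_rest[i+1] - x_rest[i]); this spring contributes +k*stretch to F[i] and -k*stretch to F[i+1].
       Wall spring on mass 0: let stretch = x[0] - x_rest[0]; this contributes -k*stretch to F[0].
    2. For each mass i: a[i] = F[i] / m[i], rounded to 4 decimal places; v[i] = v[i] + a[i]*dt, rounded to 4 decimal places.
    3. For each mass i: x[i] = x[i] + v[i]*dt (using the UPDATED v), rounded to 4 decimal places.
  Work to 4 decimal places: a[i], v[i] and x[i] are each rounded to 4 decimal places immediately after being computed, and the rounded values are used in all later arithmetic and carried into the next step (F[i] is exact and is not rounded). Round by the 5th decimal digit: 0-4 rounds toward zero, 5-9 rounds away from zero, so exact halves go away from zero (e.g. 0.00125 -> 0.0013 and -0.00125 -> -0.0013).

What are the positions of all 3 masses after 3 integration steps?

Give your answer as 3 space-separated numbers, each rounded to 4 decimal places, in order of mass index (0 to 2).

Answer: 4.7834 9.2088 13.7756

Derivation:
Step 0: x=[5.0000 9.0000 14.0000] v=[0.0000 0.0000 0.0000]
Step 1: x=[4.9600 9.0400 13.9600] v=[-0.4000 0.4000 -0.4000]
Step 2: x=[4.8848 9.1136 13.8832] v=[-0.7520 0.7360 -0.7680]
Step 3: x=[4.7834 9.2088 13.7756] v=[-1.0144 0.9523 -1.0758]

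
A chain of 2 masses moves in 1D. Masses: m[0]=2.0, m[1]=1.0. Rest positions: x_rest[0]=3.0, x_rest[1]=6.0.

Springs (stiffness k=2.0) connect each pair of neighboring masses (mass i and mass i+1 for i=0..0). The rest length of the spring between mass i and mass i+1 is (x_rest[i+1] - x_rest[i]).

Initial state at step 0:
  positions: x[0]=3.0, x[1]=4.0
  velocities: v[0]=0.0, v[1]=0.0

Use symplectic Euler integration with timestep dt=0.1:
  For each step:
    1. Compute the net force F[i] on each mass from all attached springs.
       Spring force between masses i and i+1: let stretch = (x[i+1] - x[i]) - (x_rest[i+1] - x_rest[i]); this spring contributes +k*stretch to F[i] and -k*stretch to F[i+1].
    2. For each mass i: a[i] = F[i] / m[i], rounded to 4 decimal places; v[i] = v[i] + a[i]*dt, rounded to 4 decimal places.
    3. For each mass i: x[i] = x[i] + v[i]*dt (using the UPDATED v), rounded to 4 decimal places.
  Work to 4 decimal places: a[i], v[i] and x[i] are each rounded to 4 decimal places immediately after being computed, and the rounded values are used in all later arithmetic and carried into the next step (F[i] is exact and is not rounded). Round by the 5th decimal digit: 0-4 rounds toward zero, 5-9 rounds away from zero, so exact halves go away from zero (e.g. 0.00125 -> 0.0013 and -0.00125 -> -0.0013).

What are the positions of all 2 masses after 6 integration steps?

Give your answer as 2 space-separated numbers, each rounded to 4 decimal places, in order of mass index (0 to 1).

Step 0: x=[3.0000 4.0000] v=[0.0000 0.0000]
Step 1: x=[2.9800 4.0400] v=[-0.2000 0.4000]
Step 2: x=[2.9406 4.1188] v=[-0.3940 0.7880]
Step 3: x=[2.8830 4.2340] v=[-0.5762 1.1524]
Step 4: x=[2.8089 4.3822] v=[-0.7411 1.4822]
Step 5: x=[2.7205 4.5590] v=[-0.8838 1.7675]
Step 6: x=[2.6205 4.7590] v=[-1.0000 1.9998]

Answer: 2.6205 4.7590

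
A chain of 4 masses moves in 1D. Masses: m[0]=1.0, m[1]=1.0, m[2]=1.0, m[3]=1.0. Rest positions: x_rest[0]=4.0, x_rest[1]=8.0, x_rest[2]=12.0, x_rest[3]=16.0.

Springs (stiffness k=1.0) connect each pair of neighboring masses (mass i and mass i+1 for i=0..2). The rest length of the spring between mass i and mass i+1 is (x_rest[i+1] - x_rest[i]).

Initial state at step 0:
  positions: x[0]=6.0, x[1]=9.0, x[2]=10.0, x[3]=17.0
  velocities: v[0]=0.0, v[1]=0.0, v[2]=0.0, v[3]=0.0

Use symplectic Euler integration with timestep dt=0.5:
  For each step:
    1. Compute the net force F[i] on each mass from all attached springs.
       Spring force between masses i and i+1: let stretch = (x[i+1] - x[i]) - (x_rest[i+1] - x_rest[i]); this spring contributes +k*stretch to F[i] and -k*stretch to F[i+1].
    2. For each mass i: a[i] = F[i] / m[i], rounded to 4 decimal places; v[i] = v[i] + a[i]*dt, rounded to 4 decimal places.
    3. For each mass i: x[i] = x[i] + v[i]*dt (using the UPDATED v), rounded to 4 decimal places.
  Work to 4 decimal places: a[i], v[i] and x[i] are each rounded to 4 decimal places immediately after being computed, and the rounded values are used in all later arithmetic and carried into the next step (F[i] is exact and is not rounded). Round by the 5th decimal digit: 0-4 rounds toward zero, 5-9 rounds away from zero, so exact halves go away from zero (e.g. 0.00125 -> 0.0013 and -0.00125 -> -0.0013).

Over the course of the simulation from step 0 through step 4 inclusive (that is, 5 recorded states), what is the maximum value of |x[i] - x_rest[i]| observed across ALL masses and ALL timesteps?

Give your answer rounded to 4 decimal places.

Answer: 2.5000

Derivation:
Step 0: x=[6.0000 9.0000 10.0000 17.0000] v=[0.0000 0.0000 0.0000 0.0000]
Step 1: x=[5.7500 8.5000 11.5000 16.2500] v=[-0.5000 -1.0000 3.0000 -1.5000]
Step 2: x=[5.1875 8.0625 13.4375 15.3125] v=[-1.1250 -0.8750 3.8750 -1.8750]
Step 3: x=[4.3438 8.2500 14.5000 14.9063] v=[-1.6875 0.3750 2.1250 -0.8125]
Step 4: x=[3.4766 9.0235 14.1016 15.3985] v=[-1.7344 1.5469 -0.7969 0.9844]
Max displacement = 2.5000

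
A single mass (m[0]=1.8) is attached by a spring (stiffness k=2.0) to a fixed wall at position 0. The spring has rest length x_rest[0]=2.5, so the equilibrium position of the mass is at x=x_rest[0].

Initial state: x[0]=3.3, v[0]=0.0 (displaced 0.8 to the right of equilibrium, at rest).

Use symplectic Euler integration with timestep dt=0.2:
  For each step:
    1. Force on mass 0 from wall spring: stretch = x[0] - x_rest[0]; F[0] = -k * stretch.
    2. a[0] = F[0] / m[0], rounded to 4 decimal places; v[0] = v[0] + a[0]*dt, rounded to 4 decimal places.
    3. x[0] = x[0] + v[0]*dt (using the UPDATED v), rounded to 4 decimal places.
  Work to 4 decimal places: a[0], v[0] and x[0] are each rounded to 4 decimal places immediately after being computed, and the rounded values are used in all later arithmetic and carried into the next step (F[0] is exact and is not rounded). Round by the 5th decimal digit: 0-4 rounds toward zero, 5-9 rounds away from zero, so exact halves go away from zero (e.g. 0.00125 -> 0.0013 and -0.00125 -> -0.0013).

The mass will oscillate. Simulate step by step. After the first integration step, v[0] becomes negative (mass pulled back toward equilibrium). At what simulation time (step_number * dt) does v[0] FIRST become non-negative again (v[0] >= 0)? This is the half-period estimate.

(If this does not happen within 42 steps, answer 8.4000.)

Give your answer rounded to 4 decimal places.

Step 0: x=[3.3000] v=[0.0000]
Step 1: x=[3.2644] v=[-0.1778]
Step 2: x=[3.1949] v=[-0.3477]
Step 3: x=[3.0945] v=[-0.5021]
Step 4: x=[2.9677] v=[-0.6342]
Step 5: x=[2.8201] v=[-0.7381]
Step 6: x=[2.6583] v=[-0.8092]
Step 7: x=[2.4894] v=[-0.8444]
Step 8: x=[2.3210] v=[-0.8420]
Step 9: x=[2.1606] v=[-0.8022]
Step 10: x=[2.0152] v=[-0.7268]
Step 11: x=[1.8914] v=[-0.6191]
Step 12: x=[1.7946] v=[-0.4839]
Step 13: x=[1.7292] v=[-0.3271]
Step 14: x=[1.6980] v=[-0.1558]
Step 15: x=[1.7025] v=[0.0224]
First v>=0 after going negative at step 15, time=3.0000

Answer: 3.0000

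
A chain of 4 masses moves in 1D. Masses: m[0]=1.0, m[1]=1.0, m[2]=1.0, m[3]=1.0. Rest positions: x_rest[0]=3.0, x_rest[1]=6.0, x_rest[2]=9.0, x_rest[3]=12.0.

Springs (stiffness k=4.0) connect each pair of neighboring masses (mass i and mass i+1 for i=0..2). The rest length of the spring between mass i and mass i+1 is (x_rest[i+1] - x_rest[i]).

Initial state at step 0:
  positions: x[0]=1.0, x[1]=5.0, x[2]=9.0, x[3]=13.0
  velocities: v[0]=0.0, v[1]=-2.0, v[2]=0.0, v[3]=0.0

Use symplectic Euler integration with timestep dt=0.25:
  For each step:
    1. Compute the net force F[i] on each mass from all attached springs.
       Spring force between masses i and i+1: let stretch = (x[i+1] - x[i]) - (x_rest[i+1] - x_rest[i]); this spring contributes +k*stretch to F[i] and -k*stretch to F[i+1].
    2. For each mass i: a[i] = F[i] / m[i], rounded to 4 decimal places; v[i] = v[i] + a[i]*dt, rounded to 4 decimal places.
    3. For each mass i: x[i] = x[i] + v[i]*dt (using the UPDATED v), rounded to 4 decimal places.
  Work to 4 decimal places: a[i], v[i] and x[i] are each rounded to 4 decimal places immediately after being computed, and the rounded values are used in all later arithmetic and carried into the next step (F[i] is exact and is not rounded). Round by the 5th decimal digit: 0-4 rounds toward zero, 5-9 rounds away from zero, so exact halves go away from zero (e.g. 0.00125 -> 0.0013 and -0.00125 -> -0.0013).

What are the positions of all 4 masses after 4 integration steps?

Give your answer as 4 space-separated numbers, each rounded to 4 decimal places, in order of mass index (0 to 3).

Answer: 2.0000 5.0781 7.8281 11.0938

Derivation:
Step 0: x=[1.0000 5.0000 9.0000 13.0000] v=[0.0000 -2.0000 0.0000 0.0000]
Step 1: x=[1.2500 4.5000 9.0000 12.7500] v=[1.0000 -2.0000 0.0000 -1.0000]
Step 2: x=[1.5625 4.3125 8.8125 12.3125] v=[1.2500 -0.7500 -0.7500 -1.7500]
Step 3: x=[1.8125 4.5625 8.3750 11.7500] v=[1.0000 1.0000 -1.7500 -2.2500]
Step 4: x=[2.0000 5.0781 7.8281 11.0938] v=[0.7500 2.0625 -2.1875 -2.6250]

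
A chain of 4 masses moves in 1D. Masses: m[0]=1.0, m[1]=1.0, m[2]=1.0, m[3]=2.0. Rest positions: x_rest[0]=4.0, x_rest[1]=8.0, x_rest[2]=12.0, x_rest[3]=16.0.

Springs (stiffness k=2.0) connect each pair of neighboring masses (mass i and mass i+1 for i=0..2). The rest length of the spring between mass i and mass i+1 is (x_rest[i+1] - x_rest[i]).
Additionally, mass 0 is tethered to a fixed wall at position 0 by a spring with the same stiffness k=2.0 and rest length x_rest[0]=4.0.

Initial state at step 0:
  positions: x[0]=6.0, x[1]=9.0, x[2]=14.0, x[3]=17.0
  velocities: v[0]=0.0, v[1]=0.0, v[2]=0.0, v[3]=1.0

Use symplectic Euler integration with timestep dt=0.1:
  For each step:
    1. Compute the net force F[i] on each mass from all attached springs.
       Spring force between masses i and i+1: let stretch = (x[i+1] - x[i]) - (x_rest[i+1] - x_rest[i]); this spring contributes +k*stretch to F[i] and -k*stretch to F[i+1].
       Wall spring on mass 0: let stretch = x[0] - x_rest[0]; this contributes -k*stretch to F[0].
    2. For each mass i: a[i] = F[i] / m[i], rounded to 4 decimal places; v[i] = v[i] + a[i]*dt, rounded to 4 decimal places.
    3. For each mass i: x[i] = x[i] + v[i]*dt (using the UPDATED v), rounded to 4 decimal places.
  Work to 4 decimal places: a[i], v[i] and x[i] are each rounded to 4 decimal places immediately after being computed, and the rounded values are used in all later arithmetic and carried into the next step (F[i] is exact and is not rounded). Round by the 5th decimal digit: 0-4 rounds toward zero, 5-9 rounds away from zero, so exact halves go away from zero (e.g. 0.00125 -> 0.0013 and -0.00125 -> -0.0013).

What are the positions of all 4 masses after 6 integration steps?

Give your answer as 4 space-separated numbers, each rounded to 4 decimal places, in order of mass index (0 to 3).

Answer: 4.9478 9.6111 13.3915 17.7442

Derivation:
Step 0: x=[6.0000 9.0000 14.0000 17.0000] v=[0.0000 0.0000 0.0000 1.0000]
Step 1: x=[5.9400 9.0400 13.9600 17.1100] v=[-0.6000 0.4000 -0.4000 1.1000]
Step 2: x=[5.8232 9.1164 13.8846 17.2285] v=[-1.1680 0.7640 -0.7540 1.1850]
Step 3: x=[5.6558 9.2223 13.7807 17.3536] v=[-1.6740 1.0590 -1.0389 1.2506]
Step 4: x=[5.4466 9.3480 13.6571 17.4829] v=[-2.0919 1.2574 -1.2360 1.2933]
Step 5: x=[5.2065 9.4819 13.5238 17.6140] v=[-2.4009 1.3389 -1.3327 1.3107]
Step 6: x=[4.9478 9.6111 13.3915 17.7442] v=[-2.5871 1.2922 -1.3230 1.3017]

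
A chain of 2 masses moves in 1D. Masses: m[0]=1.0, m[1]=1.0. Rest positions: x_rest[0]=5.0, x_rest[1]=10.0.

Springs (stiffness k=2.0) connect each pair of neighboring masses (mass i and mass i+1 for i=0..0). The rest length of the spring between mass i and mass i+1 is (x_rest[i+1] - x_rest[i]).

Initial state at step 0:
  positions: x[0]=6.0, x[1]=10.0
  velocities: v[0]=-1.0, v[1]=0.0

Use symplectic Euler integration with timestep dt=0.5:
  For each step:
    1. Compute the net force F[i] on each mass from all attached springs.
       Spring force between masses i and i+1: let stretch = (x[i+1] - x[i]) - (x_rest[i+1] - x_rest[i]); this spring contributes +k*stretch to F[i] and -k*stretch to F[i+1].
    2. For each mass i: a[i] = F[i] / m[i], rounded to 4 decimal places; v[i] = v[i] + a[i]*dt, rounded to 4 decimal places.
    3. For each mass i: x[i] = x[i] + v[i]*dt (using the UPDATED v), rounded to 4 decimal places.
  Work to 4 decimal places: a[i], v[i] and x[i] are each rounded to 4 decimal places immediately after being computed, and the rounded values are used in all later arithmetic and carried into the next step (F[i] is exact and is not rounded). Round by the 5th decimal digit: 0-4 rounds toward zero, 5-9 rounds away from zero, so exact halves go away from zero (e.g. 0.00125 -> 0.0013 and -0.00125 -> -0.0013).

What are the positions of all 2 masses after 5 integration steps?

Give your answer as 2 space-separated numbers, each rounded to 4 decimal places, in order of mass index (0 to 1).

Step 0: x=[6.0000 10.0000] v=[-1.0000 0.0000]
Step 1: x=[5.0000 10.5000] v=[-2.0000 1.0000]
Step 2: x=[4.2500 10.7500] v=[-1.5000 0.5000]
Step 3: x=[4.2500 10.2500] v=[0.0000 -1.0000]
Step 4: x=[4.7500 9.2500] v=[1.0000 -2.0000]
Step 5: x=[5.0000 8.5000] v=[0.5000 -1.5000]

Answer: 5.0000 8.5000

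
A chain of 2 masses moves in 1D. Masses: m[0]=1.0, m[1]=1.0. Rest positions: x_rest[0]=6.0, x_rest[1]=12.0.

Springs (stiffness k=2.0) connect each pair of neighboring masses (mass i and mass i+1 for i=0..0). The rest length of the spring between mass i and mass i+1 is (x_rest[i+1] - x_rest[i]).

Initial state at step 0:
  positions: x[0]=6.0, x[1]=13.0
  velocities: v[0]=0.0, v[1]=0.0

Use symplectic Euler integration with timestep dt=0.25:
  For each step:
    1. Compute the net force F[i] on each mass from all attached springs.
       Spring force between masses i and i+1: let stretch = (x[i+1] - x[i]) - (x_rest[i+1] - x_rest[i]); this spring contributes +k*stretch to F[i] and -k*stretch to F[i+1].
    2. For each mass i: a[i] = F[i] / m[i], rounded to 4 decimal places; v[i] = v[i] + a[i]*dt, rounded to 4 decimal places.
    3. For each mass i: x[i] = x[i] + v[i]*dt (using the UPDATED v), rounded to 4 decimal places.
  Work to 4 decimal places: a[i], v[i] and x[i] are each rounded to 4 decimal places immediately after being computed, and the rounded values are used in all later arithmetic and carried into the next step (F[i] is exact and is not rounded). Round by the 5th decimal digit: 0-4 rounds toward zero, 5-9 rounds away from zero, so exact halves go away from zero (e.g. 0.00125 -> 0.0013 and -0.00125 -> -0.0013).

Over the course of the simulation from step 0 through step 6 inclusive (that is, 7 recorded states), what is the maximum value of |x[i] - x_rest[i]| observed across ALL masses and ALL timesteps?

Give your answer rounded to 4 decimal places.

Step 0: x=[6.0000 13.0000] v=[0.0000 0.0000]
Step 1: x=[6.1250 12.8750] v=[0.5000 -0.5000]
Step 2: x=[6.3438 12.6563] v=[0.8750 -0.8750]
Step 3: x=[6.6016 12.3985] v=[1.0313 -1.0313]
Step 4: x=[6.8341 12.1661] v=[0.9298 -0.9298]
Step 5: x=[6.9831 12.0172] v=[0.5958 -0.5958]
Step 6: x=[7.0113 11.9890] v=[0.1129 -0.1129]
Max displacement = 1.0113

Answer: 1.0113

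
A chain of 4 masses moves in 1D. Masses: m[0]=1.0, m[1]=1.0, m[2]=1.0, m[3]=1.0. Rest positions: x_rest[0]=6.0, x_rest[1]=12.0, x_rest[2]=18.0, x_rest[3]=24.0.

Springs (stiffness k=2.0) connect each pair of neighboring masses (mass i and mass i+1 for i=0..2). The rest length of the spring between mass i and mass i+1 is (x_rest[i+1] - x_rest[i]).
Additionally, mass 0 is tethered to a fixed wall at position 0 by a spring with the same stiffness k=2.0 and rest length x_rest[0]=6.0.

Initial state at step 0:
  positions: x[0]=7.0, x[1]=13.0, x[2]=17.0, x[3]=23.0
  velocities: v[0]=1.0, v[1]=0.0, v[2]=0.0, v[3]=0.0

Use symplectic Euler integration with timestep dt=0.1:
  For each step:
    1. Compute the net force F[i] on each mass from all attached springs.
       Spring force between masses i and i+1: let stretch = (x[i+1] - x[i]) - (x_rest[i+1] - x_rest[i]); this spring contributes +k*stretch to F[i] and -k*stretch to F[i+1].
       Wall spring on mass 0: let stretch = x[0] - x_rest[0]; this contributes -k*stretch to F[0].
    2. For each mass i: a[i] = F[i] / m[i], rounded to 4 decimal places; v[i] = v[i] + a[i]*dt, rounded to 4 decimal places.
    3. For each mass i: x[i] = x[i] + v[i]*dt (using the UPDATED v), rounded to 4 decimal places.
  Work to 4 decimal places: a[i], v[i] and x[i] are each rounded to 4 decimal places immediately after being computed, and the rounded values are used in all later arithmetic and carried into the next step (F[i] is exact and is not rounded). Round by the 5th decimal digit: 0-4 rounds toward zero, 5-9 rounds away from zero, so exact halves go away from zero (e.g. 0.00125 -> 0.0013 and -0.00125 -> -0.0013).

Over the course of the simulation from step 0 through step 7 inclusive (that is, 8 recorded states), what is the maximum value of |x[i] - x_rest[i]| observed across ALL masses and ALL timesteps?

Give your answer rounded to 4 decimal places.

Step 0: x=[7.0000 13.0000 17.0000 23.0000] v=[1.0000 0.0000 0.0000 0.0000]
Step 1: x=[7.0800 12.9600 17.0400 23.0000] v=[0.8000 -0.4000 0.4000 0.0000]
Step 2: x=[7.1360 12.8840 17.1176 23.0008] v=[0.5600 -0.7600 0.7760 0.0080]
Step 3: x=[7.1642 12.7777 17.2282 23.0039] v=[0.2824 -1.0629 1.1059 0.0314]
Step 4: x=[7.1614 12.6482 17.3653 23.0115] v=[-0.0277 -1.2955 1.3709 0.0763]
Step 5: x=[7.1251 12.5033 17.5210 23.0262] v=[-0.3626 -1.4494 1.5567 0.1471]
Step 6: x=[7.0539 12.3512 17.6864 23.0508] v=[-0.7120 -1.5215 1.6542 0.2461]
Step 7: x=[6.9476 12.1998 17.8524 23.0881] v=[-1.0633 -1.5139 1.6600 0.3732]
Max displacement = 1.1642

Answer: 1.1642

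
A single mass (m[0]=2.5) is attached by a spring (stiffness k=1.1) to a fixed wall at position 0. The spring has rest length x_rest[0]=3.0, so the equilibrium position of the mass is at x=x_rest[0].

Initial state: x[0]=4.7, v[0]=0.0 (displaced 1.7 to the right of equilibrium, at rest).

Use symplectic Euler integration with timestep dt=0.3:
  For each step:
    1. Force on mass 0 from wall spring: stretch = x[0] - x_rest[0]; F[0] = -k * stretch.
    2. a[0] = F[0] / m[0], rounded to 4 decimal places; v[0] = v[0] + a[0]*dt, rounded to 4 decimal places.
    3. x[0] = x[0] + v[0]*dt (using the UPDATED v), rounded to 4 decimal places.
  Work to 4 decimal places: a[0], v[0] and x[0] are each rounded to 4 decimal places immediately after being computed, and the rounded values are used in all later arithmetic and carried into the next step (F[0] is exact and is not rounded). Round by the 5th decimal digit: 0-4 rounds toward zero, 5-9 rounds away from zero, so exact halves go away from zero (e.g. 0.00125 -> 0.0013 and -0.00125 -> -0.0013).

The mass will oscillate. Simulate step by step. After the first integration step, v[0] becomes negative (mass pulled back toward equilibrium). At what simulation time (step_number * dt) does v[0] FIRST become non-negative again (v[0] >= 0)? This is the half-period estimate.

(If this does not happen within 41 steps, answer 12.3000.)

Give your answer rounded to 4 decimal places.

Step 0: x=[4.7000] v=[0.0000]
Step 1: x=[4.6327] v=[-0.2244]
Step 2: x=[4.5007] v=[-0.4399]
Step 3: x=[4.3093] v=[-0.6380]
Step 4: x=[4.0661] v=[-0.8108]
Step 5: x=[3.7807] v=[-0.9515]
Step 6: x=[3.4643] v=[-1.0546]
Step 7: x=[3.1295] v=[-1.1159]
Step 8: x=[2.7896] v=[-1.1330]
Step 9: x=[2.4580] v=[-1.1052]
Step 10: x=[2.1479] v=[-1.0337]
Step 11: x=[1.8715] v=[-0.9212]
Step 12: x=[1.6398] v=[-0.7723]
Step 13: x=[1.4620] v=[-0.5928]
Step 14: x=[1.3451] v=[-0.3898]
Step 15: x=[1.2937] v=[-0.1713]
Step 16: x=[1.3099] v=[0.0539]
First v>=0 after going negative at step 16, time=4.8000

Answer: 4.8000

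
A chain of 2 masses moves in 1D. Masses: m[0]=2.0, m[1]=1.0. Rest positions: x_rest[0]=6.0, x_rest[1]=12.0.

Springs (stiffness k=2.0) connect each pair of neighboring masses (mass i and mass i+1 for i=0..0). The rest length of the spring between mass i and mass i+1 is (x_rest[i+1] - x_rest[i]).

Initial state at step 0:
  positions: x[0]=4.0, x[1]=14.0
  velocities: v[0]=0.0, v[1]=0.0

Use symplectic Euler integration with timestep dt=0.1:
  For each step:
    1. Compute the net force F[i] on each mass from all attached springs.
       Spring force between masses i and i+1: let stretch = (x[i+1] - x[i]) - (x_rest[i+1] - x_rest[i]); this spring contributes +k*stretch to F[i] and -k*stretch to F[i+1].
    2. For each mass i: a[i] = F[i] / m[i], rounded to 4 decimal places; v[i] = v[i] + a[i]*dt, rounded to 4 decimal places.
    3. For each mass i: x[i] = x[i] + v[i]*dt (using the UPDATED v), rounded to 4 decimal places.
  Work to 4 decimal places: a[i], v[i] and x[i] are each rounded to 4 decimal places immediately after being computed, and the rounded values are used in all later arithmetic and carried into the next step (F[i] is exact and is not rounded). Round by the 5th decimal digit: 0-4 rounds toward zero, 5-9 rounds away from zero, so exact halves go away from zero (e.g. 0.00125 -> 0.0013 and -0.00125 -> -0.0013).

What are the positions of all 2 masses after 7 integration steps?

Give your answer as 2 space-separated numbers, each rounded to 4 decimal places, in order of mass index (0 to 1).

Answer: 4.9762 12.0476

Derivation:
Step 0: x=[4.0000 14.0000] v=[0.0000 0.0000]
Step 1: x=[4.0400 13.9200] v=[0.4000 -0.8000]
Step 2: x=[4.1188 13.7624] v=[0.7880 -1.5760]
Step 3: x=[4.2340 13.5319] v=[1.1524 -2.3047]
Step 4: x=[4.3822 13.2355] v=[1.4822 -2.9643]
Step 5: x=[4.5590 12.8820] v=[1.7675 -3.5350]
Step 6: x=[4.7590 12.4820] v=[1.9998 -3.9996]
Step 7: x=[4.9762 12.0476] v=[2.1721 -4.3442]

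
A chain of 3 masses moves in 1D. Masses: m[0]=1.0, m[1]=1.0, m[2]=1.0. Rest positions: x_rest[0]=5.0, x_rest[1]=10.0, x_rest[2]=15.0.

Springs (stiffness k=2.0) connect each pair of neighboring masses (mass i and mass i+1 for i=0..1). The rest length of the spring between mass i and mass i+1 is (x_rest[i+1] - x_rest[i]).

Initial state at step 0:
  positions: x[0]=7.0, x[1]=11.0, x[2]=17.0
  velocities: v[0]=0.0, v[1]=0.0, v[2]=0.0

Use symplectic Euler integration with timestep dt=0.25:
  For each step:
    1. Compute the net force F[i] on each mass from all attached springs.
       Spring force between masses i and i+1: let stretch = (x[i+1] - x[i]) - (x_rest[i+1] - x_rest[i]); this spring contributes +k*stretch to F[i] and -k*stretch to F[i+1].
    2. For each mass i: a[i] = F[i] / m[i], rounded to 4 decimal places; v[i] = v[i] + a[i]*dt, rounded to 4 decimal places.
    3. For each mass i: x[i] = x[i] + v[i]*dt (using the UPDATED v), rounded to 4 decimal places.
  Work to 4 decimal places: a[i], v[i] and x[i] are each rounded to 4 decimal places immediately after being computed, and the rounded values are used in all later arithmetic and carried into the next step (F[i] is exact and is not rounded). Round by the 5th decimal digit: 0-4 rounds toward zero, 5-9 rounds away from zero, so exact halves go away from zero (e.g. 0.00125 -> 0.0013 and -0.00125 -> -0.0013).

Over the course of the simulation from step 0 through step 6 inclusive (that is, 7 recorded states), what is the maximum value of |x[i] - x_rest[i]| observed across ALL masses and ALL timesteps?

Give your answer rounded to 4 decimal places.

Answer: 2.3394

Derivation:
Step 0: x=[7.0000 11.0000 17.0000] v=[0.0000 0.0000 0.0000]
Step 1: x=[6.8750 11.2500 16.8750] v=[-0.5000 1.0000 -0.5000]
Step 2: x=[6.6719 11.6563 16.6719] v=[-0.8125 1.6250 -0.8125]
Step 3: x=[6.4668 12.0665 16.4668] v=[-0.8203 1.6406 -0.8203]
Step 4: x=[6.3367 12.3267 16.3367] v=[-0.5205 1.0409 -0.5205]
Step 5: x=[6.3303 12.3394 16.3303] v=[-0.0255 0.0509 -0.0255]
Step 6: x=[6.4501 12.0999 16.4501] v=[0.4791 -0.9582 0.4791]
Max displacement = 2.3394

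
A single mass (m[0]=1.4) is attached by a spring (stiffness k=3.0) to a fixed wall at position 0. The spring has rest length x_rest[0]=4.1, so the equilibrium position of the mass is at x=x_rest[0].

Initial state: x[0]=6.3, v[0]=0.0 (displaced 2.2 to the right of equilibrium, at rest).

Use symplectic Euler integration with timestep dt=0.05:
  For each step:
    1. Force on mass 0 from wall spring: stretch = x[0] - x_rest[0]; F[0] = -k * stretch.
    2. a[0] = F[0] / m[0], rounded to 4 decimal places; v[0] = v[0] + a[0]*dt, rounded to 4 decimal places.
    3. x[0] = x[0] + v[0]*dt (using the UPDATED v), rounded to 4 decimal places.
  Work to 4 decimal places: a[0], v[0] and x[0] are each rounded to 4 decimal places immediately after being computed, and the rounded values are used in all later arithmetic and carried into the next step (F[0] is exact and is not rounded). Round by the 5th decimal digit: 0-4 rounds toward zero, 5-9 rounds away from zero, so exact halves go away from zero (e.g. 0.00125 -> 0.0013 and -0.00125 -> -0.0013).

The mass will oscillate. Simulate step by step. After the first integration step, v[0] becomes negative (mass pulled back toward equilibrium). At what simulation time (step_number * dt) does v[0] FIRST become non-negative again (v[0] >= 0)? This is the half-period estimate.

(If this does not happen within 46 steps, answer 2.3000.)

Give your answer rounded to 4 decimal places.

Step 0: x=[6.3000] v=[0.0000]
Step 1: x=[6.2882] v=[-0.2357]
Step 2: x=[6.2647] v=[-0.4702]
Step 3: x=[6.2296] v=[-0.7021]
Step 4: x=[6.1831] v=[-0.9303]
Step 5: x=[6.1254] v=[-1.1535]
Step 6: x=[6.0569] v=[-1.3705]
Step 7: x=[5.9779] v=[-1.5802]
Step 8: x=[5.8888] v=[-1.7814]
Step 9: x=[5.7901] v=[-1.9731]
Step 10: x=[5.6824] v=[-2.1542]
Step 11: x=[5.5662] v=[-2.3237]
Step 12: x=[5.4422] v=[-2.4808]
Step 13: x=[5.3110] v=[-2.6246]
Step 14: x=[5.1733] v=[-2.7544]
Step 15: x=[5.0298] v=[-2.8694]
Step 16: x=[4.8814] v=[-2.9690]
Step 17: x=[4.7288] v=[-3.0527]
Step 18: x=[4.5728] v=[-3.1201]
Step 19: x=[4.4143] v=[-3.1708]
Step 20: x=[4.2541] v=[-3.2045]
Step 21: x=[4.0931] v=[-3.2210]
Step 22: x=[3.9321] v=[-3.2203]
Step 23: x=[3.7720] v=[-3.2023]
Step 24: x=[3.6136] v=[-3.1672]
Step 25: x=[3.4578] v=[-3.1151]
Step 26: x=[3.3055] v=[-3.0463]
Step 27: x=[3.1574] v=[-2.9612]
Step 28: x=[3.0144] v=[-2.8602]
Step 29: x=[2.8772] v=[-2.7439]
Step 30: x=[2.7466] v=[-2.6129]
Step 31: x=[2.6232] v=[-2.4679]
Step 32: x=[2.5077] v=[-2.3097]
Step 33: x=[2.4007] v=[-2.1391]
Step 34: x=[2.3029] v=[-1.9570]
Step 35: x=[2.2147] v=[-1.7645]
Step 36: x=[2.1366] v=[-1.5625]
Step 37: x=[2.0690] v=[-1.3521]
Step 38: x=[2.0123] v=[-1.1345]
Step 39: x=[1.9668] v=[-0.9108]
Step 40: x=[1.9327] v=[-0.6822]
Step 41: x=[1.9102] v=[-0.4500]
Step 42: x=[1.8994] v=[-0.2154]
Step 43: x=[1.9004] v=[0.0204]
First v>=0 after going negative at step 43, time=2.1500

Answer: 2.1500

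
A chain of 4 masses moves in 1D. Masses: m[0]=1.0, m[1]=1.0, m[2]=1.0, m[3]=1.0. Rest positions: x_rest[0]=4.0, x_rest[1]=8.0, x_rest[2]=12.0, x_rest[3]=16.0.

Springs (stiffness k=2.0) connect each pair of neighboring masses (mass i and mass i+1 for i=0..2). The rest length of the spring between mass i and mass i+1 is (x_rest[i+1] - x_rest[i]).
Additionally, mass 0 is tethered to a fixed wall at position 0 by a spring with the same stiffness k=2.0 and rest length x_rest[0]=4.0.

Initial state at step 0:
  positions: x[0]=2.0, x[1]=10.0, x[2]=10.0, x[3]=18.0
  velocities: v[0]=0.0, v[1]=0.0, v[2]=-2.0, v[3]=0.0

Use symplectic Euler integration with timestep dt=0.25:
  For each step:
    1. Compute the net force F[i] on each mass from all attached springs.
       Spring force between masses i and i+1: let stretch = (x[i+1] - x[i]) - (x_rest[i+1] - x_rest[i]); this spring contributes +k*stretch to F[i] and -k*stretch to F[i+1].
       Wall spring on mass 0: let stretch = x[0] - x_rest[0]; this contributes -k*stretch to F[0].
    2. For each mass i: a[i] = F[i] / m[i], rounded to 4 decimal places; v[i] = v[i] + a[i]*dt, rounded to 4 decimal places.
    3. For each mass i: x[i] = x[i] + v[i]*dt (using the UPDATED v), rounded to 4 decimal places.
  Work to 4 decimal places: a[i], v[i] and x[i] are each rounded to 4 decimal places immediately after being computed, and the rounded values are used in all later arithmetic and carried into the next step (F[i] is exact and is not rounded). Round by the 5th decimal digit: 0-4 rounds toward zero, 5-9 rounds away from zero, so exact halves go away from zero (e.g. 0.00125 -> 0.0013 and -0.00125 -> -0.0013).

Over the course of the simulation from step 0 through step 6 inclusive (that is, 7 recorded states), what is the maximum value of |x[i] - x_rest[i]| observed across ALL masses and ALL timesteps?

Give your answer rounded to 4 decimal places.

Step 0: x=[2.0000 10.0000 10.0000 18.0000] v=[0.0000 0.0000 -2.0000 0.0000]
Step 1: x=[2.7500 9.0000 10.5000 17.5000] v=[3.0000 -4.0000 2.0000 -2.0000]
Step 2: x=[3.9375 7.4063 11.6875 16.6250] v=[4.7500 -6.3750 4.7500 -3.5000]
Step 3: x=[5.0664 5.9141 12.9571 15.6328] v=[4.5157 -5.9688 5.0782 -3.9688]
Step 4: x=[5.6680 5.1963 13.6808 14.8061] v=[2.4064 -2.8712 2.8946 -3.3067]
Step 5: x=[5.5021 5.5980 13.4846 14.3388] v=[-0.6635 1.6069 -0.7850 -1.8694]
Step 6: x=[4.6605 6.9736 12.4093 14.2647] v=[-3.3666 5.5023 -4.3012 -0.2965]
Max displacement = 2.8037

Answer: 2.8037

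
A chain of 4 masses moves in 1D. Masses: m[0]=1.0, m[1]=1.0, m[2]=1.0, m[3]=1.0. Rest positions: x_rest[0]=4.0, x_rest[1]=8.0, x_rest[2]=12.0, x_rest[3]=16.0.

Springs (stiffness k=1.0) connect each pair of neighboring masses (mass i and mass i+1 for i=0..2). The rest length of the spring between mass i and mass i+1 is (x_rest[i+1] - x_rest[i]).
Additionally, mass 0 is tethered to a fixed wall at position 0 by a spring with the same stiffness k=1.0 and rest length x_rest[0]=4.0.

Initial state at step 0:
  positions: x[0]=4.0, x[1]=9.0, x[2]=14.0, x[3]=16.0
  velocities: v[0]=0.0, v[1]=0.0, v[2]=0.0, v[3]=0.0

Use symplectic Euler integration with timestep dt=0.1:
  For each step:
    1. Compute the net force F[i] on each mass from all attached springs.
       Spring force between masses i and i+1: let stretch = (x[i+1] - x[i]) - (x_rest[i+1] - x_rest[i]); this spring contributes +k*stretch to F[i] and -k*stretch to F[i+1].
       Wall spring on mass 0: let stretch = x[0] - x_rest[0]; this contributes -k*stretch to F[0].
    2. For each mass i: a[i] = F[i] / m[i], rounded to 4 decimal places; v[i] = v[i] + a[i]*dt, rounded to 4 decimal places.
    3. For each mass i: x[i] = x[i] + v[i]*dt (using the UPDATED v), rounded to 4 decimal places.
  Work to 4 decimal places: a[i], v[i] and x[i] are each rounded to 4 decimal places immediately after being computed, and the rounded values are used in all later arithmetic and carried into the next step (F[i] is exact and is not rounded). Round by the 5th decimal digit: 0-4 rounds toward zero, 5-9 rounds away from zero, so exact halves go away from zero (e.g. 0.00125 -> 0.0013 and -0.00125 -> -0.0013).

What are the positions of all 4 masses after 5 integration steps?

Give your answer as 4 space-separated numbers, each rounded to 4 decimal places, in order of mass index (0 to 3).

Step 0: x=[4.0000 9.0000 14.0000 16.0000] v=[0.0000 0.0000 0.0000 0.0000]
Step 1: x=[4.0100 9.0000 13.9700 16.0200] v=[0.1000 0.0000 -0.3000 0.2000]
Step 2: x=[4.0298 8.9998 13.9108 16.0595] v=[0.1980 -0.0020 -0.5920 0.3950]
Step 3: x=[4.0590 8.9990 13.8240 16.1175] v=[0.2920 -0.0079 -0.8682 0.5801]
Step 4: x=[4.0970 8.9971 13.7119 16.1926] v=[0.3801 -0.0194 -1.1214 0.7508]
Step 5: x=[4.1430 8.9933 13.5774 16.2829] v=[0.4604 -0.0379 -1.3448 0.9027]

Answer: 4.1430 8.9933 13.5774 16.2829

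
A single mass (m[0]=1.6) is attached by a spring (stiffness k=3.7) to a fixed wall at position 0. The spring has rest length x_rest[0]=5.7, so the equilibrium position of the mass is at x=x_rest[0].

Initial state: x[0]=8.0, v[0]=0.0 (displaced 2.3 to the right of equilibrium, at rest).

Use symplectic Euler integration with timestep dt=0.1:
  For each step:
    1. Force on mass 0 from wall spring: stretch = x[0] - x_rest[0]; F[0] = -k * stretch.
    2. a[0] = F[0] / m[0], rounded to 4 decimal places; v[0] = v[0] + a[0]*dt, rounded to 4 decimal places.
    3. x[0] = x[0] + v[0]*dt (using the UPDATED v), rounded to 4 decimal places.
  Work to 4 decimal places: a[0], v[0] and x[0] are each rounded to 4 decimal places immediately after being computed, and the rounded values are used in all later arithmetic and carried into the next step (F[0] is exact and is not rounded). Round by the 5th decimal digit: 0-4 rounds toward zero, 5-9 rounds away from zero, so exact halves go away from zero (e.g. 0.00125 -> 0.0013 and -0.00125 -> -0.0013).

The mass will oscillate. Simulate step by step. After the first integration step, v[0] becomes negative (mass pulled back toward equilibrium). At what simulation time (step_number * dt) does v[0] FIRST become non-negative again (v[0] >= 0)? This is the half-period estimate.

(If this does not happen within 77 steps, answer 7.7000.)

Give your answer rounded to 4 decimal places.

Answer: 2.1000

Derivation:
Step 0: x=[8.0000] v=[0.0000]
Step 1: x=[7.9468] v=[-0.5319]
Step 2: x=[7.8417] v=[-1.0515]
Step 3: x=[7.6870] v=[-1.5468]
Step 4: x=[7.4864] v=[-2.0063]
Step 5: x=[7.2445] v=[-2.4194]
Step 6: x=[6.9668] v=[-2.7766]
Step 7: x=[6.6598] v=[-3.0696]
Step 8: x=[6.3306] v=[-3.2916]
Step 9: x=[5.9869] v=[-3.4374]
Step 10: x=[5.6365] v=[-3.5038]
Step 11: x=[5.2876] v=[-3.4891]
Step 12: x=[4.9482] v=[-3.3937]
Step 13: x=[4.6262] v=[-3.2199]
Step 14: x=[4.3290] v=[-2.9716]
Step 15: x=[4.0635] v=[-2.6546]
Step 16: x=[3.8359] v=[-2.2762]
Step 17: x=[3.6514] v=[-1.8451]
Step 18: x=[3.5143] v=[-1.3714]
Step 19: x=[3.4277] v=[-0.8660]
Step 20: x=[3.3937] v=[-0.3405]
Step 21: x=[3.4130] v=[0.1928]
First v>=0 after going negative at step 21, time=2.1000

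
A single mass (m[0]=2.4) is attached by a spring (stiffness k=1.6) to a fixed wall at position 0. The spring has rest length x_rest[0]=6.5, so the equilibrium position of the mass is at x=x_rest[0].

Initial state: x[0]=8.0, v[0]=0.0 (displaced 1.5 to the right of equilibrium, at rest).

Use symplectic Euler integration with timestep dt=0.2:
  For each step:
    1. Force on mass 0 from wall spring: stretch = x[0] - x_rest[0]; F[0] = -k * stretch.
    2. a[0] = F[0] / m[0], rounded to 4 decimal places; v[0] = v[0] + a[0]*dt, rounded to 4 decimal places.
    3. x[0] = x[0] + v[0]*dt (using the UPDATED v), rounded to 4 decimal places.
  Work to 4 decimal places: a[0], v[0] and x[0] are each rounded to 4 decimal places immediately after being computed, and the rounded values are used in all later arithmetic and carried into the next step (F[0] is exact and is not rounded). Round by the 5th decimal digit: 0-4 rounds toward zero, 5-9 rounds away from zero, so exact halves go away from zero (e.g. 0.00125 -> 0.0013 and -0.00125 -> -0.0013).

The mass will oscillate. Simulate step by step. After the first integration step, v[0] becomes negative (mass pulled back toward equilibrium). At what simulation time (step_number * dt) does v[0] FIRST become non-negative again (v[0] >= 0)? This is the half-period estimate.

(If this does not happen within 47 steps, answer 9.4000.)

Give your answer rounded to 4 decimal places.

Step 0: x=[8.0000] v=[0.0000]
Step 1: x=[7.9600] v=[-0.2000]
Step 2: x=[7.8811] v=[-0.3947]
Step 3: x=[7.7653] v=[-0.5788]
Step 4: x=[7.6158] v=[-0.7475]
Step 5: x=[7.4365] v=[-0.8963]
Step 6: x=[7.2323] v=[-1.0212]
Step 7: x=[7.0085] v=[-1.1188]
Step 8: x=[6.7712] v=[-1.1866]
Step 9: x=[6.5266] v=[-1.2228]
Step 10: x=[6.2813] v=[-1.2263]
Step 11: x=[6.0419] v=[-1.1971]
Step 12: x=[5.8147] v=[-1.1360]
Step 13: x=[5.6058] v=[-1.0446]
Step 14: x=[5.4207] v=[-0.9254]
Step 15: x=[5.2644] v=[-0.7815]
Step 16: x=[5.1410] v=[-0.6168]
Step 17: x=[5.0539] v=[-0.4356]
Step 18: x=[5.0053] v=[-0.2428]
Step 19: x=[4.9966] v=[-0.0435]
Step 20: x=[5.0280] v=[0.1570]
First v>=0 after going negative at step 20, time=4.0000

Answer: 4.0000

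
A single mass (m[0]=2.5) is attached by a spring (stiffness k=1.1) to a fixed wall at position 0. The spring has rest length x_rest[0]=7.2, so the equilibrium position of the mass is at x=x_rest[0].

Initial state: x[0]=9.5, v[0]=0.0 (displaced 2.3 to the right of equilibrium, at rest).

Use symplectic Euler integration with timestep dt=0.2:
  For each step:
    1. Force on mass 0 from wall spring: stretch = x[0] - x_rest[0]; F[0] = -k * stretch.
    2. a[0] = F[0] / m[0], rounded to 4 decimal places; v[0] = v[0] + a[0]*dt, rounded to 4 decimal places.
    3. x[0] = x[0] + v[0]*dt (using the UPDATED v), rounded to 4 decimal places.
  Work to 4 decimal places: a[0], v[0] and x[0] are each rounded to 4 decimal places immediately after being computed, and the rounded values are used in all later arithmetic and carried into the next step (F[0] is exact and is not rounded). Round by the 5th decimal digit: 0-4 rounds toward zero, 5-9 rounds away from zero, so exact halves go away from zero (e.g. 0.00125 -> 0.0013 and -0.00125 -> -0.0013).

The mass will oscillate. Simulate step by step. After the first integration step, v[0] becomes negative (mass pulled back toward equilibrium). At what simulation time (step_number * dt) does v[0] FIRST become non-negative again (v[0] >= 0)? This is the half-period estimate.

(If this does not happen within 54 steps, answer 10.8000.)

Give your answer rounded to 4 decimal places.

Answer: 4.8000

Derivation:
Step 0: x=[9.5000] v=[0.0000]
Step 1: x=[9.4595] v=[-0.2024]
Step 2: x=[9.3793] v=[-0.4012]
Step 3: x=[9.2607] v=[-0.5930]
Step 4: x=[9.1058] v=[-0.7743]
Step 5: x=[8.9174] v=[-0.9420]
Step 6: x=[8.6988] v=[-1.0931]
Step 7: x=[8.4538] v=[-1.2250]
Step 8: x=[8.1867] v=[-1.3353]
Step 9: x=[7.9023] v=[-1.4221]
Step 10: x=[7.6055] v=[-1.4839]
Step 11: x=[7.3016] v=[-1.5196]
Step 12: x=[6.9959] v=[-1.5285]
Step 13: x=[6.6938] v=[-1.5105]
Step 14: x=[6.4006] v=[-1.4660]
Step 15: x=[6.1215] v=[-1.3957]
Step 16: x=[5.8613] v=[-1.3008]
Step 17: x=[5.6247] v=[-1.1830]
Step 18: x=[5.4158] v=[-1.0444]
Step 19: x=[5.2383] v=[-0.8874]
Step 20: x=[5.0953] v=[-0.7148]
Step 21: x=[4.9894] v=[-0.5296]
Step 22: x=[4.9224] v=[-0.3351]
Step 23: x=[4.8955] v=[-0.1347]
Step 24: x=[4.9091] v=[0.0681]
First v>=0 after going negative at step 24, time=4.8000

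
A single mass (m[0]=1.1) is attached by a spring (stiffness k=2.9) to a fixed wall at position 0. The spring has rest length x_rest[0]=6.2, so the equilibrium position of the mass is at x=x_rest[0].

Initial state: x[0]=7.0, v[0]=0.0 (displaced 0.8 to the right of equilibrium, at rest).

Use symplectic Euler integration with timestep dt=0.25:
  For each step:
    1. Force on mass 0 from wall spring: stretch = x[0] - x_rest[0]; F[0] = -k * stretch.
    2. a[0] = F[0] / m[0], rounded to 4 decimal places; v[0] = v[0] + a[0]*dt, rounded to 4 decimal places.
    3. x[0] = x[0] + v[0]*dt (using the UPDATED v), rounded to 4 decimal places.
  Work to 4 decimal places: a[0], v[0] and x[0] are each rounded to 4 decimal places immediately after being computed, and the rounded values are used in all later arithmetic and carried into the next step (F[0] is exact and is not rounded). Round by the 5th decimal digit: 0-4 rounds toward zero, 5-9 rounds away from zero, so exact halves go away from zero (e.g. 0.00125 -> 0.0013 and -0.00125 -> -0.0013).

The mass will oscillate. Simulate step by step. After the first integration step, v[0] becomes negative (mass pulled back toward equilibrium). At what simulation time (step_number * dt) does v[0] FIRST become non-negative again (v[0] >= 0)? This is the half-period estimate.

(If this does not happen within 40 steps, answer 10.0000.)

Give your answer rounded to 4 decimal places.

Answer: 2.0000

Derivation:
Step 0: x=[7.0000] v=[0.0000]
Step 1: x=[6.8682] v=[-0.5273]
Step 2: x=[6.6263] v=[-0.9677]
Step 3: x=[6.3141] v=[-1.2487]
Step 4: x=[5.9831] v=[-1.3239]
Step 5: x=[5.6879] v=[-1.1810]
Step 6: x=[5.4770] v=[-0.8435]
Step 7: x=[5.3853] v=[-0.3670]
Step 8: x=[5.4278] v=[0.1700]
First v>=0 after going negative at step 8, time=2.0000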